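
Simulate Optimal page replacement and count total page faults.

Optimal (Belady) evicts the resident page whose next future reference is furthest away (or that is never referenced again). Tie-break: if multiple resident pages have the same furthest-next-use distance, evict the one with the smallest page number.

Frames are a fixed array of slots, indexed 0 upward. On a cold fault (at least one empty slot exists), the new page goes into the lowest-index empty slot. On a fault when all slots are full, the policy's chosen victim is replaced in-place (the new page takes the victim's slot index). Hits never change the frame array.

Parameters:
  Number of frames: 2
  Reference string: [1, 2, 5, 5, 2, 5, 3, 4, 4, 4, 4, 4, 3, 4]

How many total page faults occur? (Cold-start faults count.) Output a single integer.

Step 0: ref 1 → FAULT, frames=[1,-]
Step 1: ref 2 → FAULT, frames=[1,2]
Step 2: ref 5 → FAULT (evict 1), frames=[5,2]
Step 3: ref 5 → HIT, frames=[5,2]
Step 4: ref 2 → HIT, frames=[5,2]
Step 5: ref 5 → HIT, frames=[5,2]
Step 6: ref 3 → FAULT (evict 2), frames=[5,3]
Step 7: ref 4 → FAULT (evict 5), frames=[4,3]
Step 8: ref 4 → HIT, frames=[4,3]
Step 9: ref 4 → HIT, frames=[4,3]
Step 10: ref 4 → HIT, frames=[4,3]
Step 11: ref 4 → HIT, frames=[4,3]
Step 12: ref 3 → HIT, frames=[4,3]
Step 13: ref 4 → HIT, frames=[4,3]
Total faults: 5

Answer: 5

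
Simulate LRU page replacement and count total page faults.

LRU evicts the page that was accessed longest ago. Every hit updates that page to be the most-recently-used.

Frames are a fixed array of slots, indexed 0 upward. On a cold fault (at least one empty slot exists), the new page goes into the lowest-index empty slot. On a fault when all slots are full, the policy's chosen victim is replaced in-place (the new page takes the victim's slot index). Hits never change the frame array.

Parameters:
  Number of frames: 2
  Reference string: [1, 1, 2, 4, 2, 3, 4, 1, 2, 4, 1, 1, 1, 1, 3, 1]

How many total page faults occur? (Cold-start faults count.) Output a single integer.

Answer: 10

Derivation:
Step 0: ref 1 → FAULT, frames=[1,-]
Step 1: ref 1 → HIT, frames=[1,-]
Step 2: ref 2 → FAULT, frames=[1,2]
Step 3: ref 4 → FAULT (evict 1), frames=[4,2]
Step 4: ref 2 → HIT, frames=[4,2]
Step 5: ref 3 → FAULT (evict 4), frames=[3,2]
Step 6: ref 4 → FAULT (evict 2), frames=[3,4]
Step 7: ref 1 → FAULT (evict 3), frames=[1,4]
Step 8: ref 2 → FAULT (evict 4), frames=[1,2]
Step 9: ref 4 → FAULT (evict 1), frames=[4,2]
Step 10: ref 1 → FAULT (evict 2), frames=[4,1]
Step 11: ref 1 → HIT, frames=[4,1]
Step 12: ref 1 → HIT, frames=[4,1]
Step 13: ref 1 → HIT, frames=[4,1]
Step 14: ref 3 → FAULT (evict 4), frames=[3,1]
Step 15: ref 1 → HIT, frames=[3,1]
Total faults: 10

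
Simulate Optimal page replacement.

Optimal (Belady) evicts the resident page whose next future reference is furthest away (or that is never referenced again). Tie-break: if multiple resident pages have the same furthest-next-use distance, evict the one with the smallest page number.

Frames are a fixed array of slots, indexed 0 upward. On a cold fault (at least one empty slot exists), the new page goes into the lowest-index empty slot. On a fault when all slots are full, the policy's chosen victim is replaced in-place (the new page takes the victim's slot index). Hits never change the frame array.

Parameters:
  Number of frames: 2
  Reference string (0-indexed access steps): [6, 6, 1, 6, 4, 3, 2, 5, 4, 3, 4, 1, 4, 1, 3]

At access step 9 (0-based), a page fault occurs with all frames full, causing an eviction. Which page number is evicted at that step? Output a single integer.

Step 0: ref 6 -> FAULT, frames=[6,-]
Step 1: ref 6 -> HIT, frames=[6,-]
Step 2: ref 1 -> FAULT, frames=[6,1]
Step 3: ref 6 -> HIT, frames=[6,1]
Step 4: ref 4 -> FAULT, evict 6, frames=[4,1]
Step 5: ref 3 -> FAULT, evict 1, frames=[4,3]
Step 6: ref 2 -> FAULT, evict 3, frames=[4,2]
Step 7: ref 5 -> FAULT, evict 2, frames=[4,5]
Step 8: ref 4 -> HIT, frames=[4,5]
Step 9: ref 3 -> FAULT, evict 5, frames=[4,3]
At step 9: evicted page 5

Answer: 5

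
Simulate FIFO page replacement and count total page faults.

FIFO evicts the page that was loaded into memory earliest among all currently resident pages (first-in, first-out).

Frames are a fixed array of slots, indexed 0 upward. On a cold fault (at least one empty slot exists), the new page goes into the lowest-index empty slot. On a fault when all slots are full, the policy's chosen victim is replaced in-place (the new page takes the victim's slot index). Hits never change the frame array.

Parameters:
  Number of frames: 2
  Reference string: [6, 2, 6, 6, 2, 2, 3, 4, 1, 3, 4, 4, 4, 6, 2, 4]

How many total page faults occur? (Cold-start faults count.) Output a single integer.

Answer: 10

Derivation:
Step 0: ref 6 → FAULT, frames=[6,-]
Step 1: ref 2 → FAULT, frames=[6,2]
Step 2: ref 6 → HIT, frames=[6,2]
Step 3: ref 6 → HIT, frames=[6,2]
Step 4: ref 2 → HIT, frames=[6,2]
Step 5: ref 2 → HIT, frames=[6,2]
Step 6: ref 3 → FAULT (evict 6), frames=[3,2]
Step 7: ref 4 → FAULT (evict 2), frames=[3,4]
Step 8: ref 1 → FAULT (evict 3), frames=[1,4]
Step 9: ref 3 → FAULT (evict 4), frames=[1,3]
Step 10: ref 4 → FAULT (evict 1), frames=[4,3]
Step 11: ref 4 → HIT, frames=[4,3]
Step 12: ref 4 → HIT, frames=[4,3]
Step 13: ref 6 → FAULT (evict 3), frames=[4,6]
Step 14: ref 2 → FAULT (evict 4), frames=[2,6]
Step 15: ref 4 → FAULT (evict 6), frames=[2,4]
Total faults: 10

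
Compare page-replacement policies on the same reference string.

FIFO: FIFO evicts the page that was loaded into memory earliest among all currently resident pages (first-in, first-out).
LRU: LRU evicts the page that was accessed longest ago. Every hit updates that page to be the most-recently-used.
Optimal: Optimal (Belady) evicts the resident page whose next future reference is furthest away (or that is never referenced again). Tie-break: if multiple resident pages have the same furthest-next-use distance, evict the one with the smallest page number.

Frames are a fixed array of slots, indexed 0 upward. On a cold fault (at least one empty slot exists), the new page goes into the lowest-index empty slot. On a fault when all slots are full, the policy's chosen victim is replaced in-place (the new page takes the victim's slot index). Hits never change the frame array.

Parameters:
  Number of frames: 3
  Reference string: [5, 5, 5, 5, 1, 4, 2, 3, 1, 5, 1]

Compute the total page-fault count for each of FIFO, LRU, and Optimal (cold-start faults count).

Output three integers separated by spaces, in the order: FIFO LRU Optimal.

Answer: 7 7 5

Derivation:
--- FIFO ---
  step 0: ref 5 -> FAULT, frames=[5,-,-] (faults so far: 1)
  step 1: ref 5 -> HIT, frames=[5,-,-] (faults so far: 1)
  step 2: ref 5 -> HIT, frames=[5,-,-] (faults so far: 1)
  step 3: ref 5 -> HIT, frames=[5,-,-] (faults so far: 1)
  step 4: ref 1 -> FAULT, frames=[5,1,-] (faults so far: 2)
  step 5: ref 4 -> FAULT, frames=[5,1,4] (faults so far: 3)
  step 6: ref 2 -> FAULT, evict 5, frames=[2,1,4] (faults so far: 4)
  step 7: ref 3 -> FAULT, evict 1, frames=[2,3,4] (faults so far: 5)
  step 8: ref 1 -> FAULT, evict 4, frames=[2,3,1] (faults so far: 6)
  step 9: ref 5 -> FAULT, evict 2, frames=[5,3,1] (faults so far: 7)
  step 10: ref 1 -> HIT, frames=[5,3,1] (faults so far: 7)
  FIFO total faults: 7
--- LRU ---
  step 0: ref 5 -> FAULT, frames=[5,-,-] (faults so far: 1)
  step 1: ref 5 -> HIT, frames=[5,-,-] (faults so far: 1)
  step 2: ref 5 -> HIT, frames=[5,-,-] (faults so far: 1)
  step 3: ref 5 -> HIT, frames=[5,-,-] (faults so far: 1)
  step 4: ref 1 -> FAULT, frames=[5,1,-] (faults so far: 2)
  step 5: ref 4 -> FAULT, frames=[5,1,4] (faults so far: 3)
  step 6: ref 2 -> FAULT, evict 5, frames=[2,1,4] (faults so far: 4)
  step 7: ref 3 -> FAULT, evict 1, frames=[2,3,4] (faults so far: 5)
  step 8: ref 1 -> FAULT, evict 4, frames=[2,3,1] (faults so far: 6)
  step 9: ref 5 -> FAULT, evict 2, frames=[5,3,1] (faults so far: 7)
  step 10: ref 1 -> HIT, frames=[5,3,1] (faults so far: 7)
  LRU total faults: 7
--- Optimal ---
  step 0: ref 5 -> FAULT, frames=[5,-,-] (faults so far: 1)
  step 1: ref 5 -> HIT, frames=[5,-,-] (faults so far: 1)
  step 2: ref 5 -> HIT, frames=[5,-,-] (faults so far: 1)
  step 3: ref 5 -> HIT, frames=[5,-,-] (faults so far: 1)
  step 4: ref 1 -> FAULT, frames=[5,1,-] (faults so far: 2)
  step 5: ref 4 -> FAULT, frames=[5,1,4] (faults so far: 3)
  step 6: ref 2 -> FAULT, evict 4, frames=[5,1,2] (faults so far: 4)
  step 7: ref 3 -> FAULT, evict 2, frames=[5,1,3] (faults so far: 5)
  step 8: ref 1 -> HIT, frames=[5,1,3] (faults so far: 5)
  step 9: ref 5 -> HIT, frames=[5,1,3] (faults so far: 5)
  step 10: ref 1 -> HIT, frames=[5,1,3] (faults so far: 5)
  Optimal total faults: 5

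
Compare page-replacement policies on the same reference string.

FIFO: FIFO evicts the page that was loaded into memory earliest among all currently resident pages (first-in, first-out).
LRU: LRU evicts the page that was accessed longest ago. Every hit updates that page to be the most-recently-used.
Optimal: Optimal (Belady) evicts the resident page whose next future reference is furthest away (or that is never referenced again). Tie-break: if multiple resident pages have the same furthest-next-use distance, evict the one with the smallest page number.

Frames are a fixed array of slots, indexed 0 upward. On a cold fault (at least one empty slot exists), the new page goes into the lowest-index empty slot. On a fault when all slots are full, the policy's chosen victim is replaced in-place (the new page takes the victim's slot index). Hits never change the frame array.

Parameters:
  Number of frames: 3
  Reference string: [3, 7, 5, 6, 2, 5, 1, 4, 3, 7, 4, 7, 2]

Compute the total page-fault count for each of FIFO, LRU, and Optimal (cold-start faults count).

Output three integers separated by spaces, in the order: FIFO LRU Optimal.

Answer: 10 10 8

Derivation:
--- FIFO ---
  step 0: ref 3 -> FAULT, frames=[3,-,-] (faults so far: 1)
  step 1: ref 7 -> FAULT, frames=[3,7,-] (faults so far: 2)
  step 2: ref 5 -> FAULT, frames=[3,7,5] (faults so far: 3)
  step 3: ref 6 -> FAULT, evict 3, frames=[6,7,5] (faults so far: 4)
  step 4: ref 2 -> FAULT, evict 7, frames=[6,2,5] (faults so far: 5)
  step 5: ref 5 -> HIT, frames=[6,2,5] (faults so far: 5)
  step 6: ref 1 -> FAULT, evict 5, frames=[6,2,1] (faults so far: 6)
  step 7: ref 4 -> FAULT, evict 6, frames=[4,2,1] (faults so far: 7)
  step 8: ref 3 -> FAULT, evict 2, frames=[4,3,1] (faults so far: 8)
  step 9: ref 7 -> FAULT, evict 1, frames=[4,3,7] (faults so far: 9)
  step 10: ref 4 -> HIT, frames=[4,3,7] (faults so far: 9)
  step 11: ref 7 -> HIT, frames=[4,3,7] (faults so far: 9)
  step 12: ref 2 -> FAULT, evict 4, frames=[2,3,7] (faults so far: 10)
  FIFO total faults: 10
--- LRU ---
  step 0: ref 3 -> FAULT, frames=[3,-,-] (faults so far: 1)
  step 1: ref 7 -> FAULT, frames=[3,7,-] (faults so far: 2)
  step 2: ref 5 -> FAULT, frames=[3,7,5] (faults so far: 3)
  step 3: ref 6 -> FAULT, evict 3, frames=[6,7,5] (faults so far: 4)
  step 4: ref 2 -> FAULT, evict 7, frames=[6,2,5] (faults so far: 5)
  step 5: ref 5 -> HIT, frames=[6,2,5] (faults so far: 5)
  step 6: ref 1 -> FAULT, evict 6, frames=[1,2,5] (faults so far: 6)
  step 7: ref 4 -> FAULT, evict 2, frames=[1,4,5] (faults so far: 7)
  step 8: ref 3 -> FAULT, evict 5, frames=[1,4,3] (faults so far: 8)
  step 9: ref 7 -> FAULT, evict 1, frames=[7,4,3] (faults so far: 9)
  step 10: ref 4 -> HIT, frames=[7,4,3] (faults so far: 9)
  step 11: ref 7 -> HIT, frames=[7,4,3] (faults so far: 9)
  step 12: ref 2 -> FAULT, evict 3, frames=[7,4,2] (faults so far: 10)
  LRU total faults: 10
--- Optimal ---
  step 0: ref 3 -> FAULT, frames=[3,-,-] (faults so far: 1)
  step 1: ref 7 -> FAULT, frames=[3,7,-] (faults so far: 2)
  step 2: ref 5 -> FAULT, frames=[3,7,5] (faults so far: 3)
  step 3: ref 6 -> FAULT, evict 7, frames=[3,6,5] (faults so far: 4)
  step 4: ref 2 -> FAULT, evict 6, frames=[3,2,5] (faults so far: 5)
  step 5: ref 5 -> HIT, frames=[3,2,5] (faults so far: 5)
  step 6: ref 1 -> FAULT, evict 5, frames=[3,2,1] (faults so far: 6)
  step 7: ref 4 -> FAULT, evict 1, frames=[3,2,4] (faults so far: 7)
  step 8: ref 3 -> HIT, frames=[3,2,4] (faults so far: 7)
  step 9: ref 7 -> FAULT, evict 3, frames=[7,2,4] (faults so far: 8)
  step 10: ref 4 -> HIT, frames=[7,2,4] (faults so far: 8)
  step 11: ref 7 -> HIT, frames=[7,2,4] (faults so far: 8)
  step 12: ref 2 -> HIT, frames=[7,2,4] (faults so far: 8)
  Optimal total faults: 8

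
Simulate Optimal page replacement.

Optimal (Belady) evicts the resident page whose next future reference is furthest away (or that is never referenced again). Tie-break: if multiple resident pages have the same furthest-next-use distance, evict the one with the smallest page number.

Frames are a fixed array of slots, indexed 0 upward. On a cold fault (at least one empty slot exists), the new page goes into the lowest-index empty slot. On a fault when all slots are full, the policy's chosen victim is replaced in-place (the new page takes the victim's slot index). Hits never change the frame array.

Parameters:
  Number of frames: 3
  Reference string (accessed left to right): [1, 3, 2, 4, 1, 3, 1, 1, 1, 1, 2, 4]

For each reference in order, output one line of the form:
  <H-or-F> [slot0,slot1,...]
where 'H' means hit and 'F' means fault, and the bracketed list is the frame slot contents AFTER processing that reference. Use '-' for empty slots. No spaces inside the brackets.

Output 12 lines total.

F [1,-,-]
F [1,3,-]
F [1,3,2]
F [1,3,4]
H [1,3,4]
H [1,3,4]
H [1,3,4]
H [1,3,4]
H [1,3,4]
H [1,3,4]
F [2,3,4]
H [2,3,4]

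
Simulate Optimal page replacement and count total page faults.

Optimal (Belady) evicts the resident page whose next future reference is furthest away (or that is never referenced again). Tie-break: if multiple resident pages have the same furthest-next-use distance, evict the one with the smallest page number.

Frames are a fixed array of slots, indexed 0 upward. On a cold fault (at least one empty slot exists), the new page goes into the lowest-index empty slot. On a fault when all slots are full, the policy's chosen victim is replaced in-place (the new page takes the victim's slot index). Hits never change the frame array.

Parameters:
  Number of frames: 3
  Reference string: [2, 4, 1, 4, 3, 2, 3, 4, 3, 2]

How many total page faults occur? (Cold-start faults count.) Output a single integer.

Answer: 4

Derivation:
Step 0: ref 2 → FAULT, frames=[2,-,-]
Step 1: ref 4 → FAULT, frames=[2,4,-]
Step 2: ref 1 → FAULT, frames=[2,4,1]
Step 3: ref 4 → HIT, frames=[2,4,1]
Step 4: ref 3 → FAULT (evict 1), frames=[2,4,3]
Step 5: ref 2 → HIT, frames=[2,4,3]
Step 6: ref 3 → HIT, frames=[2,4,3]
Step 7: ref 4 → HIT, frames=[2,4,3]
Step 8: ref 3 → HIT, frames=[2,4,3]
Step 9: ref 2 → HIT, frames=[2,4,3]
Total faults: 4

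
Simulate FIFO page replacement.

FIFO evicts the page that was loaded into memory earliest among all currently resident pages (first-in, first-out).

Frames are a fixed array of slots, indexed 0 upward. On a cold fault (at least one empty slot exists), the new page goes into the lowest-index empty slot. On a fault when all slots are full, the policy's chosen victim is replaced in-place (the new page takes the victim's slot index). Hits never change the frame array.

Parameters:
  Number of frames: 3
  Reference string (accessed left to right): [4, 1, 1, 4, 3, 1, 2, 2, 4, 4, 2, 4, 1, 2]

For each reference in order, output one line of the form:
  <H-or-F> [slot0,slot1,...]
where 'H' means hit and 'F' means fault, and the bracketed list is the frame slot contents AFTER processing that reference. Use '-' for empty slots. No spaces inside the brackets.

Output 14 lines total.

F [4,-,-]
F [4,1,-]
H [4,1,-]
H [4,1,-]
F [4,1,3]
H [4,1,3]
F [2,1,3]
H [2,1,3]
F [2,4,3]
H [2,4,3]
H [2,4,3]
H [2,4,3]
F [2,4,1]
H [2,4,1]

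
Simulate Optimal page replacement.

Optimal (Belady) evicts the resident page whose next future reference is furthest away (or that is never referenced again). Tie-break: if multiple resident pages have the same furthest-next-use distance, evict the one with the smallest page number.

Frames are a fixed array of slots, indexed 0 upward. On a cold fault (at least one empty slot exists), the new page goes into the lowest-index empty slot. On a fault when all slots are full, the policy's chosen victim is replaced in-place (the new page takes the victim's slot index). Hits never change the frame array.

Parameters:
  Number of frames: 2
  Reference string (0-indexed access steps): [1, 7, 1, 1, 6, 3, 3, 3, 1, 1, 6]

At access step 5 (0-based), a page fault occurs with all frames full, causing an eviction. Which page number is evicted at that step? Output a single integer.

Answer: 6

Derivation:
Step 0: ref 1 -> FAULT, frames=[1,-]
Step 1: ref 7 -> FAULT, frames=[1,7]
Step 2: ref 1 -> HIT, frames=[1,7]
Step 3: ref 1 -> HIT, frames=[1,7]
Step 4: ref 6 -> FAULT, evict 7, frames=[1,6]
Step 5: ref 3 -> FAULT, evict 6, frames=[1,3]
At step 5: evicted page 6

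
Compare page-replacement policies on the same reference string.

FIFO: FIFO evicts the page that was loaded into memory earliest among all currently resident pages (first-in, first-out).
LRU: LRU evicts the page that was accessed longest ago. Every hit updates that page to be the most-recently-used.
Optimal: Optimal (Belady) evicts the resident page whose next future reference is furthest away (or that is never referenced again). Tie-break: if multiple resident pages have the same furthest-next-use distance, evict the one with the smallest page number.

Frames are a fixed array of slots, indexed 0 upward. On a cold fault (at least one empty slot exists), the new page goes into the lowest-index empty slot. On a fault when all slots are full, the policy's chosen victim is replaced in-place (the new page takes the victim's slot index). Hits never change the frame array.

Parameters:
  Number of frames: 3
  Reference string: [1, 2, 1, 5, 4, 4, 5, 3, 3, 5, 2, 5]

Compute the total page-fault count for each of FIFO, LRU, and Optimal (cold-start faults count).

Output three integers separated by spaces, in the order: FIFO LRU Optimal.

Answer: 7 6 5

Derivation:
--- FIFO ---
  step 0: ref 1 -> FAULT, frames=[1,-,-] (faults so far: 1)
  step 1: ref 2 -> FAULT, frames=[1,2,-] (faults so far: 2)
  step 2: ref 1 -> HIT, frames=[1,2,-] (faults so far: 2)
  step 3: ref 5 -> FAULT, frames=[1,2,5] (faults so far: 3)
  step 4: ref 4 -> FAULT, evict 1, frames=[4,2,5] (faults so far: 4)
  step 5: ref 4 -> HIT, frames=[4,2,5] (faults so far: 4)
  step 6: ref 5 -> HIT, frames=[4,2,5] (faults so far: 4)
  step 7: ref 3 -> FAULT, evict 2, frames=[4,3,5] (faults so far: 5)
  step 8: ref 3 -> HIT, frames=[4,3,5] (faults so far: 5)
  step 9: ref 5 -> HIT, frames=[4,3,5] (faults so far: 5)
  step 10: ref 2 -> FAULT, evict 5, frames=[4,3,2] (faults so far: 6)
  step 11: ref 5 -> FAULT, evict 4, frames=[5,3,2] (faults so far: 7)
  FIFO total faults: 7
--- LRU ---
  step 0: ref 1 -> FAULT, frames=[1,-,-] (faults so far: 1)
  step 1: ref 2 -> FAULT, frames=[1,2,-] (faults so far: 2)
  step 2: ref 1 -> HIT, frames=[1,2,-] (faults so far: 2)
  step 3: ref 5 -> FAULT, frames=[1,2,5] (faults so far: 3)
  step 4: ref 4 -> FAULT, evict 2, frames=[1,4,5] (faults so far: 4)
  step 5: ref 4 -> HIT, frames=[1,4,5] (faults so far: 4)
  step 6: ref 5 -> HIT, frames=[1,4,5] (faults so far: 4)
  step 7: ref 3 -> FAULT, evict 1, frames=[3,4,5] (faults so far: 5)
  step 8: ref 3 -> HIT, frames=[3,4,5] (faults so far: 5)
  step 9: ref 5 -> HIT, frames=[3,4,5] (faults so far: 5)
  step 10: ref 2 -> FAULT, evict 4, frames=[3,2,5] (faults so far: 6)
  step 11: ref 5 -> HIT, frames=[3,2,5] (faults so far: 6)
  LRU total faults: 6
--- Optimal ---
  step 0: ref 1 -> FAULT, frames=[1,-,-] (faults so far: 1)
  step 1: ref 2 -> FAULT, frames=[1,2,-] (faults so far: 2)
  step 2: ref 1 -> HIT, frames=[1,2,-] (faults so far: 2)
  step 3: ref 5 -> FAULT, frames=[1,2,5] (faults so far: 3)
  step 4: ref 4 -> FAULT, evict 1, frames=[4,2,5] (faults so far: 4)
  step 5: ref 4 -> HIT, frames=[4,2,5] (faults so far: 4)
  step 6: ref 5 -> HIT, frames=[4,2,5] (faults so far: 4)
  step 7: ref 3 -> FAULT, evict 4, frames=[3,2,5] (faults so far: 5)
  step 8: ref 3 -> HIT, frames=[3,2,5] (faults so far: 5)
  step 9: ref 5 -> HIT, frames=[3,2,5] (faults so far: 5)
  step 10: ref 2 -> HIT, frames=[3,2,5] (faults so far: 5)
  step 11: ref 5 -> HIT, frames=[3,2,5] (faults so far: 5)
  Optimal total faults: 5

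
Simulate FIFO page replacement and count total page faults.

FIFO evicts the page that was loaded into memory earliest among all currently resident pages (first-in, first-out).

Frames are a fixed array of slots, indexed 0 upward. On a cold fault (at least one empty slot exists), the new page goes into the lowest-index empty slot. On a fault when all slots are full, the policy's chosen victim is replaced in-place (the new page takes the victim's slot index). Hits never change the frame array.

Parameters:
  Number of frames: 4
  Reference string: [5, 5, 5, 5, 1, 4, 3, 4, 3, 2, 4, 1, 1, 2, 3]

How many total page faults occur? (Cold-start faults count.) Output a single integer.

Answer: 5

Derivation:
Step 0: ref 5 → FAULT, frames=[5,-,-,-]
Step 1: ref 5 → HIT, frames=[5,-,-,-]
Step 2: ref 5 → HIT, frames=[5,-,-,-]
Step 3: ref 5 → HIT, frames=[5,-,-,-]
Step 4: ref 1 → FAULT, frames=[5,1,-,-]
Step 5: ref 4 → FAULT, frames=[5,1,4,-]
Step 6: ref 3 → FAULT, frames=[5,1,4,3]
Step 7: ref 4 → HIT, frames=[5,1,4,3]
Step 8: ref 3 → HIT, frames=[5,1,4,3]
Step 9: ref 2 → FAULT (evict 5), frames=[2,1,4,3]
Step 10: ref 4 → HIT, frames=[2,1,4,3]
Step 11: ref 1 → HIT, frames=[2,1,4,3]
Step 12: ref 1 → HIT, frames=[2,1,4,3]
Step 13: ref 2 → HIT, frames=[2,1,4,3]
Step 14: ref 3 → HIT, frames=[2,1,4,3]
Total faults: 5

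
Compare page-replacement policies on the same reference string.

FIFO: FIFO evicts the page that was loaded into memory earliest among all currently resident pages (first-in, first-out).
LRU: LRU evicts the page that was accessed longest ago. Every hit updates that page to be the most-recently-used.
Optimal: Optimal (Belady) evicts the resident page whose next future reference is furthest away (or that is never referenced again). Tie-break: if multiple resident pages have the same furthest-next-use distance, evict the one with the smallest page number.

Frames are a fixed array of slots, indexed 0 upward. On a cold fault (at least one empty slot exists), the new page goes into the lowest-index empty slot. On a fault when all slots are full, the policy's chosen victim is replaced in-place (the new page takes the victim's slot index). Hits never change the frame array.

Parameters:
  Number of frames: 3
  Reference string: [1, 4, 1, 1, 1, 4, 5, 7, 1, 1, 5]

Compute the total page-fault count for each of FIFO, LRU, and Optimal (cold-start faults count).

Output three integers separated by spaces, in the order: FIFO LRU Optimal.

--- FIFO ---
  step 0: ref 1 -> FAULT, frames=[1,-,-] (faults so far: 1)
  step 1: ref 4 -> FAULT, frames=[1,4,-] (faults so far: 2)
  step 2: ref 1 -> HIT, frames=[1,4,-] (faults so far: 2)
  step 3: ref 1 -> HIT, frames=[1,4,-] (faults so far: 2)
  step 4: ref 1 -> HIT, frames=[1,4,-] (faults so far: 2)
  step 5: ref 4 -> HIT, frames=[1,4,-] (faults so far: 2)
  step 6: ref 5 -> FAULT, frames=[1,4,5] (faults so far: 3)
  step 7: ref 7 -> FAULT, evict 1, frames=[7,4,5] (faults so far: 4)
  step 8: ref 1 -> FAULT, evict 4, frames=[7,1,5] (faults so far: 5)
  step 9: ref 1 -> HIT, frames=[7,1,5] (faults so far: 5)
  step 10: ref 5 -> HIT, frames=[7,1,5] (faults so far: 5)
  FIFO total faults: 5
--- LRU ---
  step 0: ref 1 -> FAULT, frames=[1,-,-] (faults so far: 1)
  step 1: ref 4 -> FAULT, frames=[1,4,-] (faults so far: 2)
  step 2: ref 1 -> HIT, frames=[1,4,-] (faults so far: 2)
  step 3: ref 1 -> HIT, frames=[1,4,-] (faults so far: 2)
  step 4: ref 1 -> HIT, frames=[1,4,-] (faults so far: 2)
  step 5: ref 4 -> HIT, frames=[1,4,-] (faults so far: 2)
  step 6: ref 5 -> FAULT, frames=[1,4,5] (faults so far: 3)
  step 7: ref 7 -> FAULT, evict 1, frames=[7,4,5] (faults so far: 4)
  step 8: ref 1 -> FAULT, evict 4, frames=[7,1,5] (faults so far: 5)
  step 9: ref 1 -> HIT, frames=[7,1,5] (faults so far: 5)
  step 10: ref 5 -> HIT, frames=[7,1,5] (faults so far: 5)
  LRU total faults: 5
--- Optimal ---
  step 0: ref 1 -> FAULT, frames=[1,-,-] (faults so far: 1)
  step 1: ref 4 -> FAULT, frames=[1,4,-] (faults so far: 2)
  step 2: ref 1 -> HIT, frames=[1,4,-] (faults so far: 2)
  step 3: ref 1 -> HIT, frames=[1,4,-] (faults so far: 2)
  step 4: ref 1 -> HIT, frames=[1,4,-] (faults so far: 2)
  step 5: ref 4 -> HIT, frames=[1,4,-] (faults so far: 2)
  step 6: ref 5 -> FAULT, frames=[1,4,5] (faults so far: 3)
  step 7: ref 7 -> FAULT, evict 4, frames=[1,7,5] (faults so far: 4)
  step 8: ref 1 -> HIT, frames=[1,7,5] (faults so far: 4)
  step 9: ref 1 -> HIT, frames=[1,7,5] (faults so far: 4)
  step 10: ref 5 -> HIT, frames=[1,7,5] (faults so far: 4)
  Optimal total faults: 4

Answer: 5 5 4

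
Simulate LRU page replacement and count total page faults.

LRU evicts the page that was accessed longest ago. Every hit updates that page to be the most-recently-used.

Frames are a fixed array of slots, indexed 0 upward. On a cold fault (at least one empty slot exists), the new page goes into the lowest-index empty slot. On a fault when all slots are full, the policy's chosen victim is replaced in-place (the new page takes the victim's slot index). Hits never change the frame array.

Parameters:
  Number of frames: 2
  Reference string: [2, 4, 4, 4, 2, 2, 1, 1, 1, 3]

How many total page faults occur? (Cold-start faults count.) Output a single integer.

Answer: 4

Derivation:
Step 0: ref 2 → FAULT, frames=[2,-]
Step 1: ref 4 → FAULT, frames=[2,4]
Step 2: ref 4 → HIT, frames=[2,4]
Step 3: ref 4 → HIT, frames=[2,4]
Step 4: ref 2 → HIT, frames=[2,4]
Step 5: ref 2 → HIT, frames=[2,4]
Step 6: ref 1 → FAULT (evict 4), frames=[2,1]
Step 7: ref 1 → HIT, frames=[2,1]
Step 8: ref 1 → HIT, frames=[2,1]
Step 9: ref 3 → FAULT (evict 2), frames=[3,1]
Total faults: 4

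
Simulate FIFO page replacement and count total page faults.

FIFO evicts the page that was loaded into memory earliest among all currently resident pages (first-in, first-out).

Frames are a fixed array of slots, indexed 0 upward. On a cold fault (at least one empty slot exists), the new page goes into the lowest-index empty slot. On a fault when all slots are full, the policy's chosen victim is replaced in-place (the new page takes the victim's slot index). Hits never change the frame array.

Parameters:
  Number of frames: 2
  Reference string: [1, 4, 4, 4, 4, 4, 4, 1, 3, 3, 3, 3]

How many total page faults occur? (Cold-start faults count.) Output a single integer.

Step 0: ref 1 → FAULT, frames=[1,-]
Step 1: ref 4 → FAULT, frames=[1,4]
Step 2: ref 4 → HIT, frames=[1,4]
Step 3: ref 4 → HIT, frames=[1,4]
Step 4: ref 4 → HIT, frames=[1,4]
Step 5: ref 4 → HIT, frames=[1,4]
Step 6: ref 4 → HIT, frames=[1,4]
Step 7: ref 1 → HIT, frames=[1,4]
Step 8: ref 3 → FAULT (evict 1), frames=[3,4]
Step 9: ref 3 → HIT, frames=[3,4]
Step 10: ref 3 → HIT, frames=[3,4]
Step 11: ref 3 → HIT, frames=[3,4]
Total faults: 3

Answer: 3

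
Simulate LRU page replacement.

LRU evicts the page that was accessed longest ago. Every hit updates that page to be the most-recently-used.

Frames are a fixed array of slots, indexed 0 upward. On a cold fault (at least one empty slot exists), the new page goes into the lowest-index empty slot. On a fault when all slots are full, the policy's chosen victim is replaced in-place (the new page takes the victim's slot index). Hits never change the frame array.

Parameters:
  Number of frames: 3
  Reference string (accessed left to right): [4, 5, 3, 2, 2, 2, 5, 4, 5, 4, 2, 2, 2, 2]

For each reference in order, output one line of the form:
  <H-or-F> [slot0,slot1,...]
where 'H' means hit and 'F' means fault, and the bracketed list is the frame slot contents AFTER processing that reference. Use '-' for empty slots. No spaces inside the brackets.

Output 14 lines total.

F [4,-,-]
F [4,5,-]
F [4,5,3]
F [2,5,3]
H [2,5,3]
H [2,5,3]
H [2,5,3]
F [2,5,4]
H [2,5,4]
H [2,5,4]
H [2,5,4]
H [2,5,4]
H [2,5,4]
H [2,5,4]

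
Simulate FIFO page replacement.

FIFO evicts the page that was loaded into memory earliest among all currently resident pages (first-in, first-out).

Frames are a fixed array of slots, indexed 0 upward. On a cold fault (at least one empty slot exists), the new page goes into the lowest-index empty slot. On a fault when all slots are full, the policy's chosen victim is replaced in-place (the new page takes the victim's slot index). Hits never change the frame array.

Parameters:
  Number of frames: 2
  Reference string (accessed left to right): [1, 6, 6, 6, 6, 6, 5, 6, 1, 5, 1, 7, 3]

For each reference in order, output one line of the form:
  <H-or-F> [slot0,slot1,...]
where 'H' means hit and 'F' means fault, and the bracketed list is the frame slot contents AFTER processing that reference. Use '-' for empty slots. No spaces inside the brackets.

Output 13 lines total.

F [1,-]
F [1,6]
H [1,6]
H [1,6]
H [1,6]
H [1,6]
F [5,6]
H [5,6]
F [5,1]
H [5,1]
H [5,1]
F [7,1]
F [7,3]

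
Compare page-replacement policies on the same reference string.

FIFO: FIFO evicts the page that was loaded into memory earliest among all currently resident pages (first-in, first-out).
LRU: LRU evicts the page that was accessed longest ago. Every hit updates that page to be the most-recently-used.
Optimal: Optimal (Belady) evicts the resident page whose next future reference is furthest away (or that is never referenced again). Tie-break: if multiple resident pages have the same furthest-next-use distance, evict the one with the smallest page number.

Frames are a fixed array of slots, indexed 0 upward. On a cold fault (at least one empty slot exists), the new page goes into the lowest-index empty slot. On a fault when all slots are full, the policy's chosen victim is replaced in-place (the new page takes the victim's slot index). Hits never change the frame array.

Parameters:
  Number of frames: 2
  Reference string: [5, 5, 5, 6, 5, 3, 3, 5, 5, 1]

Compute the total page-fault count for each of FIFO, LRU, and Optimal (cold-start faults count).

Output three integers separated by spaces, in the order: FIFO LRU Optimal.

Answer: 5 4 4

Derivation:
--- FIFO ---
  step 0: ref 5 -> FAULT, frames=[5,-] (faults so far: 1)
  step 1: ref 5 -> HIT, frames=[5,-] (faults so far: 1)
  step 2: ref 5 -> HIT, frames=[5,-] (faults so far: 1)
  step 3: ref 6 -> FAULT, frames=[5,6] (faults so far: 2)
  step 4: ref 5 -> HIT, frames=[5,6] (faults so far: 2)
  step 5: ref 3 -> FAULT, evict 5, frames=[3,6] (faults so far: 3)
  step 6: ref 3 -> HIT, frames=[3,6] (faults so far: 3)
  step 7: ref 5 -> FAULT, evict 6, frames=[3,5] (faults so far: 4)
  step 8: ref 5 -> HIT, frames=[3,5] (faults so far: 4)
  step 9: ref 1 -> FAULT, evict 3, frames=[1,5] (faults so far: 5)
  FIFO total faults: 5
--- LRU ---
  step 0: ref 5 -> FAULT, frames=[5,-] (faults so far: 1)
  step 1: ref 5 -> HIT, frames=[5,-] (faults so far: 1)
  step 2: ref 5 -> HIT, frames=[5,-] (faults so far: 1)
  step 3: ref 6 -> FAULT, frames=[5,6] (faults so far: 2)
  step 4: ref 5 -> HIT, frames=[5,6] (faults so far: 2)
  step 5: ref 3 -> FAULT, evict 6, frames=[5,3] (faults so far: 3)
  step 6: ref 3 -> HIT, frames=[5,3] (faults so far: 3)
  step 7: ref 5 -> HIT, frames=[5,3] (faults so far: 3)
  step 8: ref 5 -> HIT, frames=[5,3] (faults so far: 3)
  step 9: ref 1 -> FAULT, evict 3, frames=[5,1] (faults so far: 4)
  LRU total faults: 4
--- Optimal ---
  step 0: ref 5 -> FAULT, frames=[5,-] (faults so far: 1)
  step 1: ref 5 -> HIT, frames=[5,-] (faults so far: 1)
  step 2: ref 5 -> HIT, frames=[5,-] (faults so far: 1)
  step 3: ref 6 -> FAULT, frames=[5,6] (faults so far: 2)
  step 4: ref 5 -> HIT, frames=[5,6] (faults so far: 2)
  step 5: ref 3 -> FAULT, evict 6, frames=[5,3] (faults so far: 3)
  step 6: ref 3 -> HIT, frames=[5,3] (faults so far: 3)
  step 7: ref 5 -> HIT, frames=[5,3] (faults so far: 3)
  step 8: ref 5 -> HIT, frames=[5,3] (faults so far: 3)
  step 9: ref 1 -> FAULT, evict 3, frames=[5,1] (faults so far: 4)
  Optimal total faults: 4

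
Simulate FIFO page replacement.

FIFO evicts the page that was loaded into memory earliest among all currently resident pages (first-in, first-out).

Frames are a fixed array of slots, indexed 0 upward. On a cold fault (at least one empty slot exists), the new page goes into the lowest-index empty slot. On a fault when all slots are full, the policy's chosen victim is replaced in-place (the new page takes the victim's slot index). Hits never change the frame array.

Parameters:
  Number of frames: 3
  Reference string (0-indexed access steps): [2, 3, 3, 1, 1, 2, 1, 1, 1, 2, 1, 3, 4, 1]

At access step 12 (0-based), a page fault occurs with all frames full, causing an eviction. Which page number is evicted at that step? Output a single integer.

Answer: 2

Derivation:
Step 0: ref 2 -> FAULT, frames=[2,-,-]
Step 1: ref 3 -> FAULT, frames=[2,3,-]
Step 2: ref 3 -> HIT, frames=[2,3,-]
Step 3: ref 1 -> FAULT, frames=[2,3,1]
Step 4: ref 1 -> HIT, frames=[2,3,1]
Step 5: ref 2 -> HIT, frames=[2,3,1]
Step 6: ref 1 -> HIT, frames=[2,3,1]
Step 7: ref 1 -> HIT, frames=[2,3,1]
Step 8: ref 1 -> HIT, frames=[2,3,1]
Step 9: ref 2 -> HIT, frames=[2,3,1]
Step 10: ref 1 -> HIT, frames=[2,3,1]
Step 11: ref 3 -> HIT, frames=[2,3,1]
Step 12: ref 4 -> FAULT, evict 2, frames=[4,3,1]
At step 12: evicted page 2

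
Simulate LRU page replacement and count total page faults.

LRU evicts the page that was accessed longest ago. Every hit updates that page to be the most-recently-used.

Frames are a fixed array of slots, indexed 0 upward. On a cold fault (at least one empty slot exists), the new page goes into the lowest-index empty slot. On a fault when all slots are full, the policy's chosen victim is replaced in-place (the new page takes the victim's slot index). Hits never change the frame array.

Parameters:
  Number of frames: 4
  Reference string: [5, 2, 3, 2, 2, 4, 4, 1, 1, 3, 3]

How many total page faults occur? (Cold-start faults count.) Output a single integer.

Answer: 5

Derivation:
Step 0: ref 5 → FAULT, frames=[5,-,-,-]
Step 1: ref 2 → FAULT, frames=[5,2,-,-]
Step 2: ref 3 → FAULT, frames=[5,2,3,-]
Step 3: ref 2 → HIT, frames=[5,2,3,-]
Step 4: ref 2 → HIT, frames=[5,2,3,-]
Step 5: ref 4 → FAULT, frames=[5,2,3,4]
Step 6: ref 4 → HIT, frames=[5,2,3,4]
Step 7: ref 1 → FAULT (evict 5), frames=[1,2,3,4]
Step 8: ref 1 → HIT, frames=[1,2,3,4]
Step 9: ref 3 → HIT, frames=[1,2,3,4]
Step 10: ref 3 → HIT, frames=[1,2,3,4]
Total faults: 5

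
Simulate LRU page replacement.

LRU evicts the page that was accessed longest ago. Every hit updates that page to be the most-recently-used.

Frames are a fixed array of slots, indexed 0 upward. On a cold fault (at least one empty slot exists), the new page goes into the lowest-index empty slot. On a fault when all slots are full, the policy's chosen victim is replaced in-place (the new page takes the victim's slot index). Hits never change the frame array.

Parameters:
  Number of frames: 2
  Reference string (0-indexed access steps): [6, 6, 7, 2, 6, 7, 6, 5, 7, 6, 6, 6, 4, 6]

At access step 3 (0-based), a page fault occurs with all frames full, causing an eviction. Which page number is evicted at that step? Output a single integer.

Answer: 6

Derivation:
Step 0: ref 6 -> FAULT, frames=[6,-]
Step 1: ref 6 -> HIT, frames=[6,-]
Step 2: ref 7 -> FAULT, frames=[6,7]
Step 3: ref 2 -> FAULT, evict 6, frames=[2,7]
At step 3: evicted page 6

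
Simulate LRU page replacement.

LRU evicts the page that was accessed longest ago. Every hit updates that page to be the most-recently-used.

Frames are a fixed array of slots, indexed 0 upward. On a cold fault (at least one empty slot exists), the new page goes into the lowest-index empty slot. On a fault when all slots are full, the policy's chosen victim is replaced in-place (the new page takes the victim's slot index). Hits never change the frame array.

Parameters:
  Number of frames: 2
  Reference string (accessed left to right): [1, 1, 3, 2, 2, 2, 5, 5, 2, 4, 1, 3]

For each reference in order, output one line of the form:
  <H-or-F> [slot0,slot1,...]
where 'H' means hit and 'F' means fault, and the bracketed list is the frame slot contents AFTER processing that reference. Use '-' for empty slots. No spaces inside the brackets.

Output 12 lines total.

F [1,-]
H [1,-]
F [1,3]
F [2,3]
H [2,3]
H [2,3]
F [2,5]
H [2,5]
H [2,5]
F [2,4]
F [1,4]
F [1,3]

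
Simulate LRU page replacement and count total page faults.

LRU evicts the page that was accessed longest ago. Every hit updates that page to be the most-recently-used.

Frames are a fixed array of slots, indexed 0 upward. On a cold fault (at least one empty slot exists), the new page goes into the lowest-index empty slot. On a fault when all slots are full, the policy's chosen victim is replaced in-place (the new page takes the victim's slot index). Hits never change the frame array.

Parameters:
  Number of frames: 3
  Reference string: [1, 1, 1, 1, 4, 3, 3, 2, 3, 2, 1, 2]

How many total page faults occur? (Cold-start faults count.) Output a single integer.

Answer: 5

Derivation:
Step 0: ref 1 → FAULT, frames=[1,-,-]
Step 1: ref 1 → HIT, frames=[1,-,-]
Step 2: ref 1 → HIT, frames=[1,-,-]
Step 3: ref 1 → HIT, frames=[1,-,-]
Step 4: ref 4 → FAULT, frames=[1,4,-]
Step 5: ref 3 → FAULT, frames=[1,4,3]
Step 6: ref 3 → HIT, frames=[1,4,3]
Step 7: ref 2 → FAULT (evict 1), frames=[2,4,3]
Step 8: ref 3 → HIT, frames=[2,4,3]
Step 9: ref 2 → HIT, frames=[2,4,3]
Step 10: ref 1 → FAULT (evict 4), frames=[2,1,3]
Step 11: ref 2 → HIT, frames=[2,1,3]
Total faults: 5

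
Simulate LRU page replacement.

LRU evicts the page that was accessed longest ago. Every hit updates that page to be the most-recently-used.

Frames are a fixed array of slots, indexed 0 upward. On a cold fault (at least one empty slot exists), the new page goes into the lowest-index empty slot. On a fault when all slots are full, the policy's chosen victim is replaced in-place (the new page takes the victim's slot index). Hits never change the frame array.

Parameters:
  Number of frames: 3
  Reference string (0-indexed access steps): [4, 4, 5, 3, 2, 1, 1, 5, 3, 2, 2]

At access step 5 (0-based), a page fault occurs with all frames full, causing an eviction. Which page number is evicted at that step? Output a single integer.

Answer: 5

Derivation:
Step 0: ref 4 -> FAULT, frames=[4,-,-]
Step 1: ref 4 -> HIT, frames=[4,-,-]
Step 2: ref 5 -> FAULT, frames=[4,5,-]
Step 3: ref 3 -> FAULT, frames=[4,5,3]
Step 4: ref 2 -> FAULT, evict 4, frames=[2,5,3]
Step 5: ref 1 -> FAULT, evict 5, frames=[2,1,3]
At step 5: evicted page 5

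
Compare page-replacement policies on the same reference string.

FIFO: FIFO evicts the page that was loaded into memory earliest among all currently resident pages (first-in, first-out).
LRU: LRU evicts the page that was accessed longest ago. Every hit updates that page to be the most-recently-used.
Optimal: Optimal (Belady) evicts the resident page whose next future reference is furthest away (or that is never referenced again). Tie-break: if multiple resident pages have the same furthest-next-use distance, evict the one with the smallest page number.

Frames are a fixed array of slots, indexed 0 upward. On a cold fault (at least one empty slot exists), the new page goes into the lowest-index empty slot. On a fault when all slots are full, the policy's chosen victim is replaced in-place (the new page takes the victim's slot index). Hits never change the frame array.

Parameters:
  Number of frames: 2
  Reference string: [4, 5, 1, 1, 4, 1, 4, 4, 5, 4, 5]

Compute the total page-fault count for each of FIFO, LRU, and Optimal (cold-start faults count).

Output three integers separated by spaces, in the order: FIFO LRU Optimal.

--- FIFO ---
  step 0: ref 4 -> FAULT, frames=[4,-] (faults so far: 1)
  step 1: ref 5 -> FAULT, frames=[4,5] (faults so far: 2)
  step 2: ref 1 -> FAULT, evict 4, frames=[1,5] (faults so far: 3)
  step 3: ref 1 -> HIT, frames=[1,5] (faults so far: 3)
  step 4: ref 4 -> FAULT, evict 5, frames=[1,4] (faults so far: 4)
  step 5: ref 1 -> HIT, frames=[1,4] (faults so far: 4)
  step 6: ref 4 -> HIT, frames=[1,4] (faults so far: 4)
  step 7: ref 4 -> HIT, frames=[1,4] (faults so far: 4)
  step 8: ref 5 -> FAULT, evict 1, frames=[5,4] (faults so far: 5)
  step 9: ref 4 -> HIT, frames=[5,4] (faults so far: 5)
  step 10: ref 5 -> HIT, frames=[5,4] (faults so far: 5)
  FIFO total faults: 5
--- LRU ---
  step 0: ref 4 -> FAULT, frames=[4,-] (faults so far: 1)
  step 1: ref 5 -> FAULT, frames=[4,5] (faults so far: 2)
  step 2: ref 1 -> FAULT, evict 4, frames=[1,5] (faults so far: 3)
  step 3: ref 1 -> HIT, frames=[1,5] (faults so far: 3)
  step 4: ref 4 -> FAULT, evict 5, frames=[1,4] (faults so far: 4)
  step 5: ref 1 -> HIT, frames=[1,4] (faults so far: 4)
  step 6: ref 4 -> HIT, frames=[1,4] (faults so far: 4)
  step 7: ref 4 -> HIT, frames=[1,4] (faults so far: 4)
  step 8: ref 5 -> FAULT, evict 1, frames=[5,4] (faults so far: 5)
  step 9: ref 4 -> HIT, frames=[5,4] (faults so far: 5)
  step 10: ref 5 -> HIT, frames=[5,4] (faults so far: 5)
  LRU total faults: 5
--- Optimal ---
  step 0: ref 4 -> FAULT, frames=[4,-] (faults so far: 1)
  step 1: ref 5 -> FAULT, frames=[4,5] (faults so far: 2)
  step 2: ref 1 -> FAULT, evict 5, frames=[4,1] (faults so far: 3)
  step 3: ref 1 -> HIT, frames=[4,1] (faults so far: 3)
  step 4: ref 4 -> HIT, frames=[4,1] (faults so far: 3)
  step 5: ref 1 -> HIT, frames=[4,1] (faults so far: 3)
  step 6: ref 4 -> HIT, frames=[4,1] (faults so far: 3)
  step 7: ref 4 -> HIT, frames=[4,1] (faults so far: 3)
  step 8: ref 5 -> FAULT, evict 1, frames=[4,5] (faults so far: 4)
  step 9: ref 4 -> HIT, frames=[4,5] (faults so far: 4)
  step 10: ref 5 -> HIT, frames=[4,5] (faults so far: 4)
  Optimal total faults: 4

Answer: 5 5 4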